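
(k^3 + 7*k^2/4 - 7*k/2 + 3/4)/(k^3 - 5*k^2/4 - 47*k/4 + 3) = (k - 1)/(k - 4)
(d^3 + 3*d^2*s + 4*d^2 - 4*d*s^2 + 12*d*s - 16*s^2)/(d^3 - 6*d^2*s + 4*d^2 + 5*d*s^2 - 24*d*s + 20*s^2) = (-d - 4*s)/(-d + 5*s)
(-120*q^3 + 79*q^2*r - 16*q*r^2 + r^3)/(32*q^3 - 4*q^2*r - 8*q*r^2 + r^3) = (-15*q^2 + 8*q*r - r^2)/(4*q^2 - r^2)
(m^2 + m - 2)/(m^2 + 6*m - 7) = (m + 2)/(m + 7)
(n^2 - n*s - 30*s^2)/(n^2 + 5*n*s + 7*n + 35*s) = (n - 6*s)/(n + 7)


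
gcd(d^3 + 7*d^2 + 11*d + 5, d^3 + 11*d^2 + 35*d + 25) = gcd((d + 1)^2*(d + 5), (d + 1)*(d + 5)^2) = d^2 + 6*d + 5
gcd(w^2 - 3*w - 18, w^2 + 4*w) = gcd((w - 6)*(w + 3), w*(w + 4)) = 1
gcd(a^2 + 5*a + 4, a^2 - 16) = a + 4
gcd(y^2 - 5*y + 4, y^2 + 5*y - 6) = y - 1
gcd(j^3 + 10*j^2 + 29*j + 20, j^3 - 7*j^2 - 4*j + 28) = 1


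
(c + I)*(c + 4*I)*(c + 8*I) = c^3 + 13*I*c^2 - 44*c - 32*I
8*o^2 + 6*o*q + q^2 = (2*o + q)*(4*o + q)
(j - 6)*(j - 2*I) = j^2 - 6*j - 2*I*j + 12*I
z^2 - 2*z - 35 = (z - 7)*(z + 5)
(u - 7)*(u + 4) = u^2 - 3*u - 28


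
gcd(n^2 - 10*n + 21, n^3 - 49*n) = n - 7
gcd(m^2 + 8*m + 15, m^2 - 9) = m + 3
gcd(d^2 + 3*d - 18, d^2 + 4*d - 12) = d + 6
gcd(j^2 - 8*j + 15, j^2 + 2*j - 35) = j - 5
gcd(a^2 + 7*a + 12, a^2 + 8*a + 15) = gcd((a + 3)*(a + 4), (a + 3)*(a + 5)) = a + 3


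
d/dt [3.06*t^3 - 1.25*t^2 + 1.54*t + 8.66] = 9.18*t^2 - 2.5*t + 1.54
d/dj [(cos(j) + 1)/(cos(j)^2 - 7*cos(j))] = (sin(j) - 7*sin(j)/cos(j)^2 + 2*tan(j))/(cos(j) - 7)^2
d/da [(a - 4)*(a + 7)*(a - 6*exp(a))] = -6*a^2*exp(a) + 3*a^2 - 30*a*exp(a) + 6*a + 150*exp(a) - 28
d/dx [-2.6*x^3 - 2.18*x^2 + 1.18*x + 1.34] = -7.8*x^2 - 4.36*x + 1.18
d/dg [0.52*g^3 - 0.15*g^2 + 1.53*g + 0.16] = 1.56*g^2 - 0.3*g + 1.53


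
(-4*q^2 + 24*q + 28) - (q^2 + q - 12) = -5*q^2 + 23*q + 40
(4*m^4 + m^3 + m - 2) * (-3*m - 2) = -12*m^5 - 11*m^4 - 2*m^3 - 3*m^2 + 4*m + 4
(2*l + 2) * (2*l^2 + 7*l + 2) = 4*l^3 + 18*l^2 + 18*l + 4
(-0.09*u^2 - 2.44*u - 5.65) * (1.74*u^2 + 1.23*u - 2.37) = -0.1566*u^4 - 4.3563*u^3 - 12.6189*u^2 - 1.1667*u + 13.3905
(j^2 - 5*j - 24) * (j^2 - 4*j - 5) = j^4 - 9*j^3 - 9*j^2 + 121*j + 120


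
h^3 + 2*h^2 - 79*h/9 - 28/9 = (h - 7/3)*(h + 1/3)*(h + 4)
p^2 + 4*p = p*(p + 4)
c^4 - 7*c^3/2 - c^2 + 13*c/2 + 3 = (c - 3)*(c - 2)*(c + 1/2)*(c + 1)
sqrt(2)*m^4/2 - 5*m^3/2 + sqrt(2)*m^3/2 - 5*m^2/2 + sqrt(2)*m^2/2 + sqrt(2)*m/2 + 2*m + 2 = (m + 1)*(m - 2*sqrt(2))*(m - sqrt(2))*(sqrt(2)*m/2 + 1/2)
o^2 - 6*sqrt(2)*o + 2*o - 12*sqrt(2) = (o + 2)*(o - 6*sqrt(2))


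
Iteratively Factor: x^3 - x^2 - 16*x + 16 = (x - 1)*(x^2 - 16) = (x - 4)*(x - 1)*(x + 4)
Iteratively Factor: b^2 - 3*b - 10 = (b - 5)*(b + 2)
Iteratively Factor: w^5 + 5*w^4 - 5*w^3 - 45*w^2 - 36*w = (w)*(w^4 + 5*w^3 - 5*w^2 - 45*w - 36) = w*(w + 3)*(w^3 + 2*w^2 - 11*w - 12) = w*(w + 1)*(w + 3)*(w^2 + w - 12) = w*(w + 1)*(w + 3)*(w + 4)*(w - 3)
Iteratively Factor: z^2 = (z)*(z)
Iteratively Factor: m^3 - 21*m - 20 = (m - 5)*(m^2 + 5*m + 4) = (m - 5)*(m + 4)*(m + 1)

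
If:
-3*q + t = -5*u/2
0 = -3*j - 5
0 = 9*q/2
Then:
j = -5/3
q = 0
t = -5*u/2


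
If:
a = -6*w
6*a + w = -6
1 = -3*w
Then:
No Solution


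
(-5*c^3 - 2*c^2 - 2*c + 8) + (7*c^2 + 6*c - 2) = -5*c^3 + 5*c^2 + 4*c + 6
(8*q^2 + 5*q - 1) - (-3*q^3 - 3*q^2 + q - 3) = 3*q^3 + 11*q^2 + 4*q + 2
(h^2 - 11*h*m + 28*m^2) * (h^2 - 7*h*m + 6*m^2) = h^4 - 18*h^3*m + 111*h^2*m^2 - 262*h*m^3 + 168*m^4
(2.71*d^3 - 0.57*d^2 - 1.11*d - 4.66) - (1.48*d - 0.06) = 2.71*d^3 - 0.57*d^2 - 2.59*d - 4.6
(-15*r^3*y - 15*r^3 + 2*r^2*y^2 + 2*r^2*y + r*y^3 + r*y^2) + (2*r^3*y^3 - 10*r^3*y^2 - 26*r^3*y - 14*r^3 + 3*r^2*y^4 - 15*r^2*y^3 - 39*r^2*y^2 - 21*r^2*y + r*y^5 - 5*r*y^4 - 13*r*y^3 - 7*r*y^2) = 2*r^3*y^3 - 10*r^3*y^2 - 41*r^3*y - 29*r^3 + 3*r^2*y^4 - 15*r^2*y^3 - 37*r^2*y^2 - 19*r^2*y + r*y^5 - 5*r*y^4 - 12*r*y^3 - 6*r*y^2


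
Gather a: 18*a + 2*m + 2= 18*a + 2*m + 2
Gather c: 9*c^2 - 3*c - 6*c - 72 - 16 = 9*c^2 - 9*c - 88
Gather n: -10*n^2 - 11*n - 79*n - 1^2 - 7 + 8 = -10*n^2 - 90*n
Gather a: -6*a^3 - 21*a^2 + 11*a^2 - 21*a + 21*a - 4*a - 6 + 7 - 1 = -6*a^3 - 10*a^2 - 4*a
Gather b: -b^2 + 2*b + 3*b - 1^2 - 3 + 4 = -b^2 + 5*b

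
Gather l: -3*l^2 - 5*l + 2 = -3*l^2 - 5*l + 2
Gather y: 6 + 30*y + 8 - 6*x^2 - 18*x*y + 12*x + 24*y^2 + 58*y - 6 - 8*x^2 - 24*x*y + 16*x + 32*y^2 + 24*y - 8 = -14*x^2 + 28*x + 56*y^2 + y*(112 - 42*x)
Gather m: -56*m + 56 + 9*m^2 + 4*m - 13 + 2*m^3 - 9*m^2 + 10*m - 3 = 2*m^3 - 42*m + 40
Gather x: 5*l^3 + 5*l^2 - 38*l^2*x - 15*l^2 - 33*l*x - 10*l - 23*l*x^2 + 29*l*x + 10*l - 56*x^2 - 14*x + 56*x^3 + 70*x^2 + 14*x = 5*l^3 - 10*l^2 + 56*x^3 + x^2*(14 - 23*l) + x*(-38*l^2 - 4*l)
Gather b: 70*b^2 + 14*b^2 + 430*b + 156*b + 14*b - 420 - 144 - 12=84*b^2 + 600*b - 576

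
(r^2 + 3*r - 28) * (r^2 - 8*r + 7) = r^4 - 5*r^3 - 45*r^2 + 245*r - 196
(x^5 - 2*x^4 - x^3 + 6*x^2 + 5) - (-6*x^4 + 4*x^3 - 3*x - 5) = x^5 + 4*x^4 - 5*x^3 + 6*x^2 + 3*x + 10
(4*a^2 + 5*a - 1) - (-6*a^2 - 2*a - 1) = 10*a^2 + 7*a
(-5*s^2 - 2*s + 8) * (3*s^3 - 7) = -15*s^5 - 6*s^4 + 24*s^3 + 35*s^2 + 14*s - 56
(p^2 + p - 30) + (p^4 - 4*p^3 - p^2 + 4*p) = p^4 - 4*p^3 + 5*p - 30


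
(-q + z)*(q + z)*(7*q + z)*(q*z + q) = -7*q^4*z - 7*q^4 - q^3*z^2 - q^3*z + 7*q^2*z^3 + 7*q^2*z^2 + q*z^4 + q*z^3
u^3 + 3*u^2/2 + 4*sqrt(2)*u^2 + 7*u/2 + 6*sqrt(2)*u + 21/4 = (u + 3/2)*(u + sqrt(2)/2)*(u + 7*sqrt(2)/2)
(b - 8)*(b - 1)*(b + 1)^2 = b^4 - 7*b^3 - 9*b^2 + 7*b + 8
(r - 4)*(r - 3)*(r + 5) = r^3 - 2*r^2 - 23*r + 60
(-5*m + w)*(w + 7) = -5*m*w - 35*m + w^2 + 7*w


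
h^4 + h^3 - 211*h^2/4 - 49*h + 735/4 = (h - 7)*(h - 3/2)*(h + 5/2)*(h + 7)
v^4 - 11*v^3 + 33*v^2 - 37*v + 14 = (v - 7)*(v - 2)*(v - 1)^2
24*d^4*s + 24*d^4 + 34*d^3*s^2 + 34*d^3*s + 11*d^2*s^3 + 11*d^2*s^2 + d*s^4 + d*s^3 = (d + s)*(4*d + s)*(6*d + s)*(d*s + d)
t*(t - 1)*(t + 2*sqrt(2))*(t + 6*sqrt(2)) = t^4 - t^3 + 8*sqrt(2)*t^3 - 8*sqrt(2)*t^2 + 24*t^2 - 24*t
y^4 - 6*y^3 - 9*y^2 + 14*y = y*(y - 7)*(y - 1)*(y + 2)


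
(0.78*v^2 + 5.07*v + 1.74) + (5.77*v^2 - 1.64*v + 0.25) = 6.55*v^2 + 3.43*v + 1.99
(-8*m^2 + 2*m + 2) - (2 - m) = -8*m^2 + 3*m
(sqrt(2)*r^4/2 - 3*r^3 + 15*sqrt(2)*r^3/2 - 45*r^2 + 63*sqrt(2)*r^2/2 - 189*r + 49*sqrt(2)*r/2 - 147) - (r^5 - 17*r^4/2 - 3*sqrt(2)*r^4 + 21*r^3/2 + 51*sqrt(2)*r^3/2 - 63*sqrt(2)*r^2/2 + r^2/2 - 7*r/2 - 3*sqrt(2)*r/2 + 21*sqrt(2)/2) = -r^5 + 7*sqrt(2)*r^4/2 + 17*r^4/2 - 18*sqrt(2)*r^3 - 27*r^3/2 - 91*r^2/2 + 63*sqrt(2)*r^2 - 371*r/2 + 26*sqrt(2)*r - 147 - 21*sqrt(2)/2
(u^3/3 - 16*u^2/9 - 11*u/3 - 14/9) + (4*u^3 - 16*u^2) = 13*u^3/3 - 160*u^2/9 - 11*u/3 - 14/9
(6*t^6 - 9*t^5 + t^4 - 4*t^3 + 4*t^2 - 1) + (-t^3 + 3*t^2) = 6*t^6 - 9*t^5 + t^4 - 5*t^3 + 7*t^2 - 1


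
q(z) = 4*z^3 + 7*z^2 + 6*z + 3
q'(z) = 12*z^2 + 14*z + 6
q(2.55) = 130.14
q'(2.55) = 119.73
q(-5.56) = -501.48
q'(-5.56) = 299.12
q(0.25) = 5.00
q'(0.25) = 10.25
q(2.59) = 134.99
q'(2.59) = 122.76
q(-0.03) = 2.83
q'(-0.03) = 5.59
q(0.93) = 17.85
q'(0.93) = 29.40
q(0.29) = 5.43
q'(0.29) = 11.07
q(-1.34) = -2.10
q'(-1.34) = 8.79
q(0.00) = 3.00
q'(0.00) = 6.00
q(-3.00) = -60.00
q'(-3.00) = 72.00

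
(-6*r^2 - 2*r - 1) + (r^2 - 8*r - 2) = -5*r^2 - 10*r - 3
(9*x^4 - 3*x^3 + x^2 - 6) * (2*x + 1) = 18*x^5 + 3*x^4 - x^3 + x^2 - 12*x - 6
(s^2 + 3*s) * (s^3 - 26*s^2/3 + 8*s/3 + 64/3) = s^5 - 17*s^4/3 - 70*s^3/3 + 88*s^2/3 + 64*s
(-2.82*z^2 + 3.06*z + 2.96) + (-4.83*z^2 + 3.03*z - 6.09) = -7.65*z^2 + 6.09*z - 3.13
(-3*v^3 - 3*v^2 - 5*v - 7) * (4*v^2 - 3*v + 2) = -12*v^5 - 3*v^4 - 17*v^3 - 19*v^2 + 11*v - 14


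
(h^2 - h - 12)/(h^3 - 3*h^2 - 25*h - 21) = (h - 4)/(h^2 - 6*h - 7)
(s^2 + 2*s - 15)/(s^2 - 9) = (s + 5)/(s + 3)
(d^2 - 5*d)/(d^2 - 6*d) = (d - 5)/(d - 6)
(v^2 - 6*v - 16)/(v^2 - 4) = (v - 8)/(v - 2)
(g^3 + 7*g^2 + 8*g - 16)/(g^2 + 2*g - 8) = (g^2 + 3*g - 4)/(g - 2)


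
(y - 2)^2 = y^2 - 4*y + 4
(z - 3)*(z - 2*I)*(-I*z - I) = -I*z^3 - 2*z^2 + 2*I*z^2 + 4*z + 3*I*z + 6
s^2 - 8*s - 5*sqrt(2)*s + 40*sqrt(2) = (s - 8)*(s - 5*sqrt(2))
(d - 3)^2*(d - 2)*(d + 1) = d^4 - 7*d^3 + 13*d^2 + 3*d - 18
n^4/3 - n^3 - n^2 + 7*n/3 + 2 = (n/3 + 1/3)*(n - 3)*(n - 2)*(n + 1)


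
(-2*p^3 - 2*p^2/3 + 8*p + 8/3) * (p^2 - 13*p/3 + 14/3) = -2*p^5 + 8*p^4 + 14*p^3/9 - 316*p^2/9 + 232*p/9 + 112/9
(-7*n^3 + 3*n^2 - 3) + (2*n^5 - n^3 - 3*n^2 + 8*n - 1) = 2*n^5 - 8*n^3 + 8*n - 4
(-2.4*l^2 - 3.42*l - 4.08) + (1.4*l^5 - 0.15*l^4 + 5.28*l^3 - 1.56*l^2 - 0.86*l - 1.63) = 1.4*l^5 - 0.15*l^4 + 5.28*l^3 - 3.96*l^2 - 4.28*l - 5.71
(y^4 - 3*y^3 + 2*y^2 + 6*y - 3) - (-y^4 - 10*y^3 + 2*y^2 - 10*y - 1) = 2*y^4 + 7*y^3 + 16*y - 2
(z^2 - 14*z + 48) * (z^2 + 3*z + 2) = z^4 - 11*z^3 + 8*z^2 + 116*z + 96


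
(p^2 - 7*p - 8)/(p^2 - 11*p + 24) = (p + 1)/(p - 3)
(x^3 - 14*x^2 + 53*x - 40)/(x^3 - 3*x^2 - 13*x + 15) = (x - 8)/(x + 3)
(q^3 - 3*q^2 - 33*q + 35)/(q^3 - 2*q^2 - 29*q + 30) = (q - 7)/(q - 6)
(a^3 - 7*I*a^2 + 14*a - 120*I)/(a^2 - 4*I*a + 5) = (a^2 - 2*I*a + 24)/(a + I)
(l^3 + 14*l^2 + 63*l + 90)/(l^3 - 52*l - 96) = (l^2 + 8*l + 15)/(l^2 - 6*l - 16)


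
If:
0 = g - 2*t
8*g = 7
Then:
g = 7/8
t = 7/16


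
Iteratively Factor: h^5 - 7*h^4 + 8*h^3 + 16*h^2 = (h)*(h^4 - 7*h^3 + 8*h^2 + 16*h) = h*(h - 4)*(h^3 - 3*h^2 - 4*h) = h^2*(h - 4)*(h^2 - 3*h - 4) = h^2*(h - 4)^2*(h + 1)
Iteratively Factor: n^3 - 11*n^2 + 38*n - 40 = (n - 4)*(n^2 - 7*n + 10) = (n - 4)*(n - 2)*(n - 5)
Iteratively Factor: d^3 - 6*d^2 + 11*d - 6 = (d - 2)*(d^2 - 4*d + 3) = (d - 3)*(d - 2)*(d - 1)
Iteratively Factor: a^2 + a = (a)*(a + 1)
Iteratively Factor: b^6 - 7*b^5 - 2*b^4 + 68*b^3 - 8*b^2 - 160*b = (b - 4)*(b^5 - 3*b^4 - 14*b^3 + 12*b^2 + 40*b) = (b - 4)*(b + 2)*(b^4 - 5*b^3 - 4*b^2 + 20*b) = (b - 5)*(b - 4)*(b + 2)*(b^3 - 4*b) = (b - 5)*(b - 4)*(b - 2)*(b + 2)*(b^2 + 2*b) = b*(b - 5)*(b - 4)*(b - 2)*(b + 2)*(b + 2)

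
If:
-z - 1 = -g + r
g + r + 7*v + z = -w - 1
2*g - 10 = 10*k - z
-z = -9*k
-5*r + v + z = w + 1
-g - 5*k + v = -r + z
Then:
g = 2368/473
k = 6/473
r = 1841/473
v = 611/473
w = -9013/473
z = 54/473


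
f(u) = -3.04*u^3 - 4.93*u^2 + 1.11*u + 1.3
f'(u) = -9.12*u^2 - 9.86*u + 1.11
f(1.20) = -9.72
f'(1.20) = -23.85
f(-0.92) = -1.53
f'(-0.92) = 2.46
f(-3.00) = 35.68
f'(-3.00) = -51.39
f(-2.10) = 5.38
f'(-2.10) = -18.40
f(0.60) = -0.47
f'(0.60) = -8.09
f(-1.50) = -1.20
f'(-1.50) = -4.62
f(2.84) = -104.95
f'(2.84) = -100.45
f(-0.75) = -1.02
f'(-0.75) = 3.38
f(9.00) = -2604.20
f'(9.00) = -826.35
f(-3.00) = 35.68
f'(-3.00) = -51.39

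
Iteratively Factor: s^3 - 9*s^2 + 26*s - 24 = (s - 2)*(s^2 - 7*s + 12) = (s - 4)*(s - 2)*(s - 3)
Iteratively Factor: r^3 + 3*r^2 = (r)*(r^2 + 3*r) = r^2*(r + 3)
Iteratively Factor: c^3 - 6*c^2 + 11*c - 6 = (c - 2)*(c^2 - 4*c + 3) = (c - 2)*(c - 1)*(c - 3)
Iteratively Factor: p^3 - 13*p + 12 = (p - 1)*(p^2 + p - 12) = (p - 1)*(p + 4)*(p - 3)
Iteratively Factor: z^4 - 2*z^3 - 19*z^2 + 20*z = (z - 1)*(z^3 - z^2 - 20*z) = z*(z - 1)*(z^2 - z - 20) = z*(z - 5)*(z - 1)*(z + 4)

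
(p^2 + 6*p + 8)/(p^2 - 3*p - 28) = (p + 2)/(p - 7)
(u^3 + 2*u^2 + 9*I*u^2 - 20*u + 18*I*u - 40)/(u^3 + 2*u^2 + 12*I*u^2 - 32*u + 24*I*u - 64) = (u + 5*I)/(u + 8*I)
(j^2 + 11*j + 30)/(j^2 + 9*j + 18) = (j + 5)/(j + 3)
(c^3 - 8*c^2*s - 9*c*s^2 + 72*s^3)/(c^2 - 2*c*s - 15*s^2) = (-c^2 + 11*c*s - 24*s^2)/(-c + 5*s)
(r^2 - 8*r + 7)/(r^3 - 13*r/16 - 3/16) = 16*(r - 7)/(16*r^2 + 16*r + 3)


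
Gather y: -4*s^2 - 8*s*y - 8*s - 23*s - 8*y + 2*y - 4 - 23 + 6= -4*s^2 - 31*s + y*(-8*s - 6) - 21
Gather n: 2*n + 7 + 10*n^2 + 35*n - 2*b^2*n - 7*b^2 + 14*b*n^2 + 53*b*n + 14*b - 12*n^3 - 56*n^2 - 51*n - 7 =-7*b^2 + 14*b - 12*n^3 + n^2*(14*b - 46) + n*(-2*b^2 + 53*b - 14)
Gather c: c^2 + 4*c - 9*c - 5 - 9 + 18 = c^2 - 5*c + 4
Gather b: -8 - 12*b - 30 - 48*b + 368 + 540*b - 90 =480*b + 240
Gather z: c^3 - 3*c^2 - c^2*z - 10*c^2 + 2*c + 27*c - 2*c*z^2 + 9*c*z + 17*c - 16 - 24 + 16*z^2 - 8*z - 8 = c^3 - 13*c^2 + 46*c + z^2*(16 - 2*c) + z*(-c^2 + 9*c - 8) - 48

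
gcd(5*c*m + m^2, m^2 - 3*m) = m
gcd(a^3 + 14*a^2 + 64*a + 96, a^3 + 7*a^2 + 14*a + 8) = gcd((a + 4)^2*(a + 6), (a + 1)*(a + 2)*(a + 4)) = a + 4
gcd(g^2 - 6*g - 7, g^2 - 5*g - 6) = g + 1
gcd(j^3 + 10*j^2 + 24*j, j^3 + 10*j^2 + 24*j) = j^3 + 10*j^2 + 24*j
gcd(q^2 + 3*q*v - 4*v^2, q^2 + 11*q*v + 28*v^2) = q + 4*v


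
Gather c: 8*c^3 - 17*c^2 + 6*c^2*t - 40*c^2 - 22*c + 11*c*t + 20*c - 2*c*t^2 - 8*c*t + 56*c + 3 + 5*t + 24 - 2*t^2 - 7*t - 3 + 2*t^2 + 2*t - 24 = 8*c^3 + c^2*(6*t - 57) + c*(-2*t^2 + 3*t + 54)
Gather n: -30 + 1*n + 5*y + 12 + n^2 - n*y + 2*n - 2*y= n^2 + n*(3 - y) + 3*y - 18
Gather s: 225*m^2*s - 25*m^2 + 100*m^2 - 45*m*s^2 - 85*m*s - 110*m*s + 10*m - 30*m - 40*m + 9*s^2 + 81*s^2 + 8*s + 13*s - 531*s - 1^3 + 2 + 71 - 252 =75*m^2 - 60*m + s^2*(90 - 45*m) + s*(225*m^2 - 195*m - 510) - 180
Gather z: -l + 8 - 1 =7 - l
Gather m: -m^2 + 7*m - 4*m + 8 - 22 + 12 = -m^2 + 3*m - 2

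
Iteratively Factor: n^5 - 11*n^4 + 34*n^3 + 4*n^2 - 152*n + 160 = (n - 4)*(n^4 - 7*n^3 + 6*n^2 + 28*n - 40) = (n - 4)*(n - 2)*(n^3 - 5*n^2 - 4*n + 20) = (n - 5)*(n - 4)*(n - 2)*(n^2 - 4) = (n - 5)*(n - 4)*(n - 2)*(n + 2)*(n - 2)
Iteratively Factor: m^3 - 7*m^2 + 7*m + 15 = (m - 3)*(m^2 - 4*m - 5) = (m - 3)*(m + 1)*(m - 5)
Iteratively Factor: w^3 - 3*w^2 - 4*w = (w + 1)*(w^2 - 4*w) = w*(w + 1)*(w - 4)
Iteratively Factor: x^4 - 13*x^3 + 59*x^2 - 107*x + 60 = (x - 5)*(x^3 - 8*x^2 + 19*x - 12) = (x - 5)*(x - 1)*(x^2 - 7*x + 12) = (x - 5)*(x - 4)*(x - 1)*(x - 3)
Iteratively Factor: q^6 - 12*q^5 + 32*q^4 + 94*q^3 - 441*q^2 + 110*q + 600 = (q + 3)*(q^5 - 15*q^4 + 77*q^3 - 137*q^2 - 30*q + 200) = (q - 5)*(q + 3)*(q^4 - 10*q^3 + 27*q^2 - 2*q - 40) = (q - 5)*(q - 2)*(q + 3)*(q^3 - 8*q^2 + 11*q + 20) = (q - 5)^2*(q - 2)*(q + 3)*(q^2 - 3*q - 4) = (q - 5)^2*(q - 4)*(q - 2)*(q + 3)*(q + 1)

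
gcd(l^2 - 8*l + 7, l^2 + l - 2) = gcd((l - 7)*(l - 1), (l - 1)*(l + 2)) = l - 1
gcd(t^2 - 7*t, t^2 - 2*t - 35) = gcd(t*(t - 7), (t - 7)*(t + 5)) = t - 7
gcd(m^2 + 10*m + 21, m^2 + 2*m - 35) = m + 7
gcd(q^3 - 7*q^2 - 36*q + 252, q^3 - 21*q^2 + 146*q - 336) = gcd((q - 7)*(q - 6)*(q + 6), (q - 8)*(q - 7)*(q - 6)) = q^2 - 13*q + 42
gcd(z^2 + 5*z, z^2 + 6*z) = z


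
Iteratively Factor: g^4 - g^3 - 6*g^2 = (g)*(g^3 - g^2 - 6*g) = g*(g + 2)*(g^2 - 3*g) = g*(g - 3)*(g + 2)*(g)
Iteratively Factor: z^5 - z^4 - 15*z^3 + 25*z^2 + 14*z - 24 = (z + 4)*(z^4 - 5*z^3 + 5*z^2 + 5*z - 6) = (z + 1)*(z + 4)*(z^3 - 6*z^2 + 11*z - 6) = (z - 2)*(z + 1)*(z + 4)*(z^2 - 4*z + 3) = (z - 3)*(z - 2)*(z + 1)*(z + 4)*(z - 1)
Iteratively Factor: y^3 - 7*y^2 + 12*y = (y)*(y^2 - 7*y + 12) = y*(y - 3)*(y - 4)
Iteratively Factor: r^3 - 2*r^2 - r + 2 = (r + 1)*(r^2 - 3*r + 2) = (r - 1)*(r + 1)*(r - 2)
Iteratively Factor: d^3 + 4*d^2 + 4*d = (d)*(d^2 + 4*d + 4) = d*(d + 2)*(d + 2)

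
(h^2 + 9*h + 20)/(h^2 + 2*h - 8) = (h + 5)/(h - 2)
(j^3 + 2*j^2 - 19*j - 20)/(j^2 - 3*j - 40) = (j^2 - 3*j - 4)/(j - 8)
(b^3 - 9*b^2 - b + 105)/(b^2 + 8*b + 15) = (b^2 - 12*b + 35)/(b + 5)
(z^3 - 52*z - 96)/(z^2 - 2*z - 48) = z + 2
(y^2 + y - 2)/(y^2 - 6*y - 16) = (y - 1)/(y - 8)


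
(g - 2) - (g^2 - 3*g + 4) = -g^2 + 4*g - 6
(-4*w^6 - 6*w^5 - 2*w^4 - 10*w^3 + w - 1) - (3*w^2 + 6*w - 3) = -4*w^6 - 6*w^5 - 2*w^4 - 10*w^3 - 3*w^2 - 5*w + 2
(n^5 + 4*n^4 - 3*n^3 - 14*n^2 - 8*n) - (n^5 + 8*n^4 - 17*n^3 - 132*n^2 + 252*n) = -4*n^4 + 14*n^3 + 118*n^2 - 260*n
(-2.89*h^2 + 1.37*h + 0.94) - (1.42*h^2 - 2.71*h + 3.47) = -4.31*h^2 + 4.08*h - 2.53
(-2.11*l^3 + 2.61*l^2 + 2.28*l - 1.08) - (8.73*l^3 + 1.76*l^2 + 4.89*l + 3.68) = -10.84*l^3 + 0.85*l^2 - 2.61*l - 4.76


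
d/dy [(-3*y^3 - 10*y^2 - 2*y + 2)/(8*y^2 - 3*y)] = 2*(-12*y^4 + 9*y^3 + 23*y^2 - 16*y + 3)/(y^2*(64*y^2 - 48*y + 9))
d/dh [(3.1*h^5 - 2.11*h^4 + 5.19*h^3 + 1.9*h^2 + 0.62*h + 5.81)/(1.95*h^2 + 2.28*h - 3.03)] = (18.135*h^6 + 20.043*h^5 - 51.2769*h^4 + 49.2396*h^3 - 44.0541*h^2 - 34.173*h - 15.1254)/(3.8025*h^4 + 8.892*h^3 - 6.6186*h^2 - 13.8168*h + 9.1809)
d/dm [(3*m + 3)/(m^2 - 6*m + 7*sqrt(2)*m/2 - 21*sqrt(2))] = 6*(2*m^2 - 12*m + 7*sqrt(2)*m - (m + 1)*(4*m - 12 + 7*sqrt(2)) - 42*sqrt(2))/(2*m^2 - 12*m + 7*sqrt(2)*m - 42*sqrt(2))^2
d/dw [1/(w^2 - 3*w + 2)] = (3 - 2*w)/(w^2 - 3*w + 2)^2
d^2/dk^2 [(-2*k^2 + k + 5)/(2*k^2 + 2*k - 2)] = 3*(k^3 + 3*k^2 + 6*k + 3)/(k^6 + 3*k^5 - 5*k^3 + 3*k - 1)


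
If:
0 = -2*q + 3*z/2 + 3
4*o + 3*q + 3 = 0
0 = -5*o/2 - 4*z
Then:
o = -240/83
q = 237/83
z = 150/83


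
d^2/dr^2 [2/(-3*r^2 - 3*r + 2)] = 12*(3*r^2 + 3*r - 3*(2*r + 1)^2 - 2)/(3*r^2 + 3*r - 2)^3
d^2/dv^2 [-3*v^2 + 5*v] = -6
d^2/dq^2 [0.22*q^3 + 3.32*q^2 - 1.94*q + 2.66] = 1.32*q + 6.64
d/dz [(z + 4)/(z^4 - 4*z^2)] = (z*(z^2 - 4) - 4*(z + 4)*(z^2 - 2))/(z^3*(z^2 - 4)^2)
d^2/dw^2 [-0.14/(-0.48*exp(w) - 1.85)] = (0.032256*exp(w) - 0.12432)*exp(w)/(0.48*exp(w) + 1.85)^3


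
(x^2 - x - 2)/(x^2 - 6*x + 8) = (x + 1)/(x - 4)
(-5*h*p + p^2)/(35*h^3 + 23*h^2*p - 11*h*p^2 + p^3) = p/(-7*h^2 - 6*h*p + p^2)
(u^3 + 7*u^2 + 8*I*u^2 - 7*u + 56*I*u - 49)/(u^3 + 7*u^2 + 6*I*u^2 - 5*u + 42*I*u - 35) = (u + 7*I)/(u + 5*I)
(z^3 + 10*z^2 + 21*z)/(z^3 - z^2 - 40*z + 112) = z*(z + 3)/(z^2 - 8*z + 16)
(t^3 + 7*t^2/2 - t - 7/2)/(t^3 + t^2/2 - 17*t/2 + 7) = (t + 1)/(t - 2)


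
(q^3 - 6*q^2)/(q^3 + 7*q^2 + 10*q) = q*(q - 6)/(q^2 + 7*q + 10)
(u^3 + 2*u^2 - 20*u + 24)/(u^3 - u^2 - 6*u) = (-u^3 - 2*u^2 + 20*u - 24)/(u*(-u^2 + u + 6))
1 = 1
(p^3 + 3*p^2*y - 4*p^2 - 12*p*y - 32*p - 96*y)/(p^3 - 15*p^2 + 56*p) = (p^2 + 3*p*y + 4*p + 12*y)/(p*(p - 7))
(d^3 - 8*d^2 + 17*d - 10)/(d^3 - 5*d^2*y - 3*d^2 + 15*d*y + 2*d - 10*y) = (5 - d)/(-d + 5*y)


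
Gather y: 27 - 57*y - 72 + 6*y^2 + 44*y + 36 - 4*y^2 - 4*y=2*y^2 - 17*y - 9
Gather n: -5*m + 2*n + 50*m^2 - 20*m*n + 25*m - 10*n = 50*m^2 + 20*m + n*(-20*m - 8)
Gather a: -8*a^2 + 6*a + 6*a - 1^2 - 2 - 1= -8*a^2 + 12*a - 4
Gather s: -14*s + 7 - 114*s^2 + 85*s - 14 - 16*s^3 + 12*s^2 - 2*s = -16*s^3 - 102*s^2 + 69*s - 7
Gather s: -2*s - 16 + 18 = 2 - 2*s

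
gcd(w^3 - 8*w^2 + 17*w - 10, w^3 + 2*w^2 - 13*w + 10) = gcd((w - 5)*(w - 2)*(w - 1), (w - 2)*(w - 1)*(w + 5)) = w^2 - 3*w + 2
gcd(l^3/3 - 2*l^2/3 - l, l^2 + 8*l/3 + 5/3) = l + 1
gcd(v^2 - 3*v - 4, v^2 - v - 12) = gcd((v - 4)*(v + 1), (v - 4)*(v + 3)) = v - 4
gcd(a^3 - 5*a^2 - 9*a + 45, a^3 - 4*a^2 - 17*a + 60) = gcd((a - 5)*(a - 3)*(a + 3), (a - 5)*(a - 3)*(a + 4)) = a^2 - 8*a + 15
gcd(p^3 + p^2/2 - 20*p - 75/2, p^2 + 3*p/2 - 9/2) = p + 3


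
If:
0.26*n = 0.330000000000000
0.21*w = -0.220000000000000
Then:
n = 1.27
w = -1.05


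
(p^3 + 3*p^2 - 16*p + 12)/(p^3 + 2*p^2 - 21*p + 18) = (p - 2)/(p - 3)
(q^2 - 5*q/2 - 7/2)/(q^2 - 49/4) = 2*(q + 1)/(2*q + 7)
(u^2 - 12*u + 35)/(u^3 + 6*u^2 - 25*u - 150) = (u - 7)/(u^2 + 11*u + 30)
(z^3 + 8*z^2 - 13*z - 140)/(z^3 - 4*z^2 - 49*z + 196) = (z + 5)/(z - 7)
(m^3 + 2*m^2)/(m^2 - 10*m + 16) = m^2*(m + 2)/(m^2 - 10*m + 16)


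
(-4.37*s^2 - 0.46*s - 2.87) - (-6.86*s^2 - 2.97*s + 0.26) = 2.49*s^2 + 2.51*s - 3.13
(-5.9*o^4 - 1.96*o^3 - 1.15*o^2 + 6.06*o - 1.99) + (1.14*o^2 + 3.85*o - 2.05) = -5.9*o^4 - 1.96*o^3 - 0.01*o^2 + 9.91*o - 4.04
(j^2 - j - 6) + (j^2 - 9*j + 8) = 2*j^2 - 10*j + 2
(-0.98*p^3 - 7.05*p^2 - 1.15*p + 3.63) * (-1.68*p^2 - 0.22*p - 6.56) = 1.6464*p^5 + 12.0596*p^4 + 9.9118*p^3 + 40.4026*p^2 + 6.7454*p - 23.8128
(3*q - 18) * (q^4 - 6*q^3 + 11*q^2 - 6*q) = 3*q^5 - 36*q^4 + 141*q^3 - 216*q^2 + 108*q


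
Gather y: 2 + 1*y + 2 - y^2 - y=4 - y^2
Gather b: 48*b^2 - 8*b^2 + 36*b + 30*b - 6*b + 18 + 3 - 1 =40*b^2 + 60*b + 20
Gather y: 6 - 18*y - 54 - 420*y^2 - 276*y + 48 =-420*y^2 - 294*y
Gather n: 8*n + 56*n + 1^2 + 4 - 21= 64*n - 16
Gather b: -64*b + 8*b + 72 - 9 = 63 - 56*b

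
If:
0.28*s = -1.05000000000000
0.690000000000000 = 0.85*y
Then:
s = -3.75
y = 0.81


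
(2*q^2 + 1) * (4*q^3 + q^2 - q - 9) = 8*q^5 + 2*q^4 + 2*q^3 - 17*q^2 - q - 9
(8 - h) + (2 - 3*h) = 10 - 4*h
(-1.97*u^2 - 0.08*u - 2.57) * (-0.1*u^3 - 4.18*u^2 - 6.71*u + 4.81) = 0.197*u^5 + 8.2426*u^4 + 13.8101*u^3 + 1.8037*u^2 + 16.8599*u - 12.3617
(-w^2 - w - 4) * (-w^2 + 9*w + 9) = w^4 - 8*w^3 - 14*w^2 - 45*w - 36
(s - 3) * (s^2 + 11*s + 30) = s^3 + 8*s^2 - 3*s - 90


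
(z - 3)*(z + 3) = z^2 - 9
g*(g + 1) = g^2 + g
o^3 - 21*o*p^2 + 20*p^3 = (o - 4*p)*(o - p)*(o + 5*p)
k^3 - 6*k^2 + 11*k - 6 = (k - 3)*(k - 2)*(k - 1)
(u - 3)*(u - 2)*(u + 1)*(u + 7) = u^4 + 3*u^3 - 27*u^2 + 13*u + 42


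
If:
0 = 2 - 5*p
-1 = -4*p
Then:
No Solution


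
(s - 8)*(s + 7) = s^2 - s - 56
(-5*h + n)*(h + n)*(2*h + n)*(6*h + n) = -60*h^4 - 88*h^3*n - 25*h^2*n^2 + 4*h*n^3 + n^4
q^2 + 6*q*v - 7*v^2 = (q - v)*(q + 7*v)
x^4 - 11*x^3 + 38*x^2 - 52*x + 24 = (x - 6)*(x - 2)^2*(x - 1)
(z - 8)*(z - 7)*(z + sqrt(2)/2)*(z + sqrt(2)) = z^4 - 15*z^3 + 3*sqrt(2)*z^3/2 - 45*sqrt(2)*z^2/2 + 57*z^2 - 15*z + 84*sqrt(2)*z + 56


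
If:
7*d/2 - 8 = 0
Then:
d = 16/7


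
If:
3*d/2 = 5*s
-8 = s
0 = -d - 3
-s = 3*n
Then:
No Solution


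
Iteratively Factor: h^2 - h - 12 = (h + 3)*(h - 4)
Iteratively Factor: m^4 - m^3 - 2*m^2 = (m + 1)*(m^3 - 2*m^2) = m*(m + 1)*(m^2 - 2*m) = m^2*(m + 1)*(m - 2)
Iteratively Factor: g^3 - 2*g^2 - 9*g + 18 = (g - 3)*(g^2 + g - 6) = (g - 3)*(g - 2)*(g + 3)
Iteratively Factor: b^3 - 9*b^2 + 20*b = (b - 5)*(b^2 - 4*b) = (b - 5)*(b - 4)*(b)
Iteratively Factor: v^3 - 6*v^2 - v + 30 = (v + 2)*(v^2 - 8*v + 15) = (v - 5)*(v + 2)*(v - 3)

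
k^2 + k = k*(k + 1)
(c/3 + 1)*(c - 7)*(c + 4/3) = c^3/3 - 8*c^2/9 - 79*c/9 - 28/3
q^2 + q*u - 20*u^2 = (q - 4*u)*(q + 5*u)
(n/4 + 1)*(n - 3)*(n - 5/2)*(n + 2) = n^4/4 + n^3/8 - 35*n^2/8 + n/4 + 15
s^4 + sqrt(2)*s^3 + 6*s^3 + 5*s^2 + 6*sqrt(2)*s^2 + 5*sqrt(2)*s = s*(s + 1)*(s + 5)*(s + sqrt(2))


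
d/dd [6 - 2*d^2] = -4*d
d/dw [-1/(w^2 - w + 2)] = (2*w - 1)/(w^2 - w + 2)^2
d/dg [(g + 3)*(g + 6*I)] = 2*g + 3 + 6*I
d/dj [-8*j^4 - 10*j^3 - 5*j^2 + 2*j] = -32*j^3 - 30*j^2 - 10*j + 2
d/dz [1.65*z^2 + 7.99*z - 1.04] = 3.3*z + 7.99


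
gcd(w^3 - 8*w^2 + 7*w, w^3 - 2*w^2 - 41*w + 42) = w^2 - 8*w + 7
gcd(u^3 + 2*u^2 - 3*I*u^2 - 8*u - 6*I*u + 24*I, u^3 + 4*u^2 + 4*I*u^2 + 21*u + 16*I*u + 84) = u^2 + u*(4 - 3*I) - 12*I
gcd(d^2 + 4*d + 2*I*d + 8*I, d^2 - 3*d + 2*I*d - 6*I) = d + 2*I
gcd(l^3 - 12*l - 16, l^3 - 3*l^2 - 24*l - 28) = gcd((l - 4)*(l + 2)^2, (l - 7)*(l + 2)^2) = l^2 + 4*l + 4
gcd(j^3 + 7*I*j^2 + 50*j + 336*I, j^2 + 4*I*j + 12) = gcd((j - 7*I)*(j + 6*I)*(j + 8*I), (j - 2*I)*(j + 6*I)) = j + 6*I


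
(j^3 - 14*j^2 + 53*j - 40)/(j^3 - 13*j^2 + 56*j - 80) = (j^2 - 9*j + 8)/(j^2 - 8*j + 16)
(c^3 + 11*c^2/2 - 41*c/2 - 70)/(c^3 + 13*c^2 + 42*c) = (c^2 - 3*c/2 - 10)/(c*(c + 6))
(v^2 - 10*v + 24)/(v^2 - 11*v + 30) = (v - 4)/(v - 5)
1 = 1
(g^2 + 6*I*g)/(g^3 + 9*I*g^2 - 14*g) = (g + 6*I)/(g^2 + 9*I*g - 14)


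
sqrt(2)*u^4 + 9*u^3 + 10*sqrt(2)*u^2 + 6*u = u*(u + sqrt(2))*(u + 3*sqrt(2))*(sqrt(2)*u + 1)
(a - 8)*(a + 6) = a^2 - 2*a - 48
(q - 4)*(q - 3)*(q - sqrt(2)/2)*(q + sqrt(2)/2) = q^4 - 7*q^3 + 23*q^2/2 + 7*q/2 - 6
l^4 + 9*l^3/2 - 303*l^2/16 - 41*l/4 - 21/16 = (l - 3)*(l + 1/4)^2*(l + 7)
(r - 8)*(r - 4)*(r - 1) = r^3 - 13*r^2 + 44*r - 32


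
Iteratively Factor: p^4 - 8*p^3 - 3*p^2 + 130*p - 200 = (p - 5)*(p^3 - 3*p^2 - 18*p + 40) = (p - 5)*(p + 4)*(p^2 - 7*p + 10) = (p - 5)*(p - 2)*(p + 4)*(p - 5)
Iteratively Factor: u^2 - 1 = (u - 1)*(u + 1)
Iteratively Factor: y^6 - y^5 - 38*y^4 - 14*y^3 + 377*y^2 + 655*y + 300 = (y + 1)*(y^5 - 2*y^4 - 36*y^3 + 22*y^2 + 355*y + 300) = (y + 1)*(y + 4)*(y^4 - 6*y^3 - 12*y^2 + 70*y + 75) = (y + 1)^2*(y + 4)*(y^3 - 7*y^2 - 5*y + 75) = (y - 5)*(y + 1)^2*(y + 4)*(y^2 - 2*y - 15) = (y - 5)*(y + 1)^2*(y + 3)*(y + 4)*(y - 5)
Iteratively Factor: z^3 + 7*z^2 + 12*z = (z + 3)*(z^2 + 4*z) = (z + 3)*(z + 4)*(z)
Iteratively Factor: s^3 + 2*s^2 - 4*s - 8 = (s + 2)*(s^2 - 4) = (s - 2)*(s + 2)*(s + 2)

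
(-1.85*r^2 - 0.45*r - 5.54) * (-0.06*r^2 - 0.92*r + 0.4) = 0.111*r^4 + 1.729*r^3 + 0.00639999999999991*r^2 + 4.9168*r - 2.216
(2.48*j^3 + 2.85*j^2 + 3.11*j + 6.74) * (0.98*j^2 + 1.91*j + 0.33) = 2.4304*j^5 + 7.5298*j^4 + 9.3097*j^3 + 13.4858*j^2 + 13.8997*j + 2.2242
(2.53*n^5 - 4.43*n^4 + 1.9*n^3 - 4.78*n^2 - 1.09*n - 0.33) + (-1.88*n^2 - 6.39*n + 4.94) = 2.53*n^5 - 4.43*n^4 + 1.9*n^3 - 6.66*n^2 - 7.48*n + 4.61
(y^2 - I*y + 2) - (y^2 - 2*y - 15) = 2*y - I*y + 17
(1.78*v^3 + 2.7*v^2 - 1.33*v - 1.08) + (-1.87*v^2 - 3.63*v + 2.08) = 1.78*v^3 + 0.83*v^2 - 4.96*v + 1.0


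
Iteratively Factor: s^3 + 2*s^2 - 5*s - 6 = (s - 2)*(s^2 + 4*s + 3) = (s - 2)*(s + 1)*(s + 3)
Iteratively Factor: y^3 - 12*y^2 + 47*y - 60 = (y - 3)*(y^2 - 9*y + 20) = (y - 5)*(y - 3)*(y - 4)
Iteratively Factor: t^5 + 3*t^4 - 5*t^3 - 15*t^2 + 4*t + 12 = (t - 2)*(t^4 + 5*t^3 + 5*t^2 - 5*t - 6) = (t - 2)*(t + 1)*(t^3 + 4*t^2 + t - 6) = (t - 2)*(t + 1)*(t + 3)*(t^2 + t - 2) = (t - 2)*(t - 1)*(t + 1)*(t + 3)*(t + 2)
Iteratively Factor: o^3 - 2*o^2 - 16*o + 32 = (o - 2)*(o^2 - 16) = (o - 4)*(o - 2)*(o + 4)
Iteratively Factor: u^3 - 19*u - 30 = (u + 2)*(u^2 - 2*u - 15) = (u - 5)*(u + 2)*(u + 3)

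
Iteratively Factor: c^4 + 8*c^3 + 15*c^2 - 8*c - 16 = (c + 4)*(c^3 + 4*c^2 - c - 4) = (c + 4)^2*(c^2 - 1) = (c - 1)*(c + 4)^2*(c + 1)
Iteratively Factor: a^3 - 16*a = (a - 4)*(a^2 + 4*a) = (a - 4)*(a + 4)*(a)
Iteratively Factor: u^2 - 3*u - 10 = (u + 2)*(u - 5)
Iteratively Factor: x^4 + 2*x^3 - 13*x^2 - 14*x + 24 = (x + 2)*(x^3 - 13*x + 12) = (x - 3)*(x + 2)*(x^2 + 3*x - 4) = (x - 3)*(x - 1)*(x + 2)*(x + 4)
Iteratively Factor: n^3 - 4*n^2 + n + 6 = (n - 3)*(n^2 - n - 2) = (n - 3)*(n - 2)*(n + 1)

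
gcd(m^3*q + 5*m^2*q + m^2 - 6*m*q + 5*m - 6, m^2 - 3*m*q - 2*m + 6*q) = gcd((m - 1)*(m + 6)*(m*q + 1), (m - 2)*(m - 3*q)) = 1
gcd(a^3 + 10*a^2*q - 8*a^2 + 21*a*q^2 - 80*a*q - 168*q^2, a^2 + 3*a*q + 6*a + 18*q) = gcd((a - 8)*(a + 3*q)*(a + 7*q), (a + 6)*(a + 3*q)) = a + 3*q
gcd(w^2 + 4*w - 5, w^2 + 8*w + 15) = w + 5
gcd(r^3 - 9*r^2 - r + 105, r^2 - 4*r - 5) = r - 5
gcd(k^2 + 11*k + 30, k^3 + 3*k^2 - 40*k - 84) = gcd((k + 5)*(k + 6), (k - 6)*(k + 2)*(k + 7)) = 1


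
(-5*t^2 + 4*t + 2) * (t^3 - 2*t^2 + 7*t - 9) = -5*t^5 + 14*t^4 - 41*t^3 + 69*t^2 - 22*t - 18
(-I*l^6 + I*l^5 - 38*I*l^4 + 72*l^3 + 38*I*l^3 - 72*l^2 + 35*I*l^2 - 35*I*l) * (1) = -I*l^6 + I*l^5 - 38*I*l^4 + 72*l^3 + 38*I*l^3 - 72*l^2 + 35*I*l^2 - 35*I*l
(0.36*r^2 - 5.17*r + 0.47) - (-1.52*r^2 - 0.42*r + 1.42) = 1.88*r^2 - 4.75*r - 0.95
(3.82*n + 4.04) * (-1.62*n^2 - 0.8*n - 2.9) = -6.1884*n^3 - 9.6008*n^2 - 14.31*n - 11.716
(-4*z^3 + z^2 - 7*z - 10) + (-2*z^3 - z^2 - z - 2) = -6*z^3 - 8*z - 12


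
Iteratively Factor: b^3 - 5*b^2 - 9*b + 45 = (b - 3)*(b^2 - 2*b - 15) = (b - 5)*(b - 3)*(b + 3)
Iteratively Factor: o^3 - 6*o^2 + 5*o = (o - 5)*(o^2 - o) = (o - 5)*(o - 1)*(o)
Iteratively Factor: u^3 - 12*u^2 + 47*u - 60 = (u - 3)*(u^2 - 9*u + 20) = (u - 5)*(u - 3)*(u - 4)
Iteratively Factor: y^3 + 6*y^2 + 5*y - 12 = (y - 1)*(y^2 + 7*y + 12) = (y - 1)*(y + 4)*(y + 3)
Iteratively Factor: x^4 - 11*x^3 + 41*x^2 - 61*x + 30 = (x - 1)*(x^3 - 10*x^2 + 31*x - 30) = (x - 3)*(x - 1)*(x^2 - 7*x + 10) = (x - 3)*(x - 2)*(x - 1)*(x - 5)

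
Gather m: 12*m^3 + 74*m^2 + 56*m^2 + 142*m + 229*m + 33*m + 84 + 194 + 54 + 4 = 12*m^3 + 130*m^2 + 404*m + 336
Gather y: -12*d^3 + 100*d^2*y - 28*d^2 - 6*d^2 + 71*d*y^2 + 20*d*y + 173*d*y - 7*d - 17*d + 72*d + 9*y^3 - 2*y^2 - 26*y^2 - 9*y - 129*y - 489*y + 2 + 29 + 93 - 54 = -12*d^3 - 34*d^2 + 48*d + 9*y^3 + y^2*(71*d - 28) + y*(100*d^2 + 193*d - 627) + 70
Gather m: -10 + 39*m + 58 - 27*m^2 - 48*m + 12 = -27*m^2 - 9*m + 60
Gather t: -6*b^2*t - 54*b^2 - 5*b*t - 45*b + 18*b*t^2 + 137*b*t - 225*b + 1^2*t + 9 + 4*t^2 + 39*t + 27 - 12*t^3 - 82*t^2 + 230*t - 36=-54*b^2 - 270*b - 12*t^3 + t^2*(18*b - 78) + t*(-6*b^2 + 132*b + 270)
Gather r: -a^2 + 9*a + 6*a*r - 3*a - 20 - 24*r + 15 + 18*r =-a^2 + 6*a + r*(6*a - 6) - 5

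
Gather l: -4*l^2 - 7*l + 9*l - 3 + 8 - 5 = -4*l^2 + 2*l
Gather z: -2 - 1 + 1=-2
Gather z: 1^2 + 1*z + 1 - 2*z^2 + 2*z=-2*z^2 + 3*z + 2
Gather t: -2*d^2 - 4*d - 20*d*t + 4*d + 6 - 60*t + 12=-2*d^2 + t*(-20*d - 60) + 18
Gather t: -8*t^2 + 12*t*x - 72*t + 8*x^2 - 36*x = -8*t^2 + t*(12*x - 72) + 8*x^2 - 36*x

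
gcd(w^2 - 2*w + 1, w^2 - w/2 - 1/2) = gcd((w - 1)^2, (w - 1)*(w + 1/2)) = w - 1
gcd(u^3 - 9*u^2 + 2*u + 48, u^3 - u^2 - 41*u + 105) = u - 3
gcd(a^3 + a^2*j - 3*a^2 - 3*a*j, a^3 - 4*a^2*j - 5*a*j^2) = a^2 + a*j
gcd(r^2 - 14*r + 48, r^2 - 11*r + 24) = r - 8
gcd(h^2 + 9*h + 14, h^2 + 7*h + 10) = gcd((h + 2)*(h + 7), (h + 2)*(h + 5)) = h + 2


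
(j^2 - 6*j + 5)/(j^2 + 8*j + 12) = (j^2 - 6*j + 5)/(j^2 + 8*j + 12)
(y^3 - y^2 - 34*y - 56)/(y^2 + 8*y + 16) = (y^2 - 5*y - 14)/(y + 4)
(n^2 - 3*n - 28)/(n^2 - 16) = (n - 7)/(n - 4)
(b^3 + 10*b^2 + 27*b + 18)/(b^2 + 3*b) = b + 7 + 6/b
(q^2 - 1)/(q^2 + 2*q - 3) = (q + 1)/(q + 3)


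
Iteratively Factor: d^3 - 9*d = (d - 3)*(d^2 + 3*d) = (d - 3)*(d + 3)*(d)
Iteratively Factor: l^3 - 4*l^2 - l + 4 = (l - 4)*(l^2 - 1) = (l - 4)*(l + 1)*(l - 1)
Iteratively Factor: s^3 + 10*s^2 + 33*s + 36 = (s + 4)*(s^2 + 6*s + 9) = (s + 3)*(s + 4)*(s + 3)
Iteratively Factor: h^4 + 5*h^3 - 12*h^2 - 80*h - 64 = (h - 4)*(h^3 + 9*h^2 + 24*h + 16) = (h - 4)*(h + 1)*(h^2 + 8*h + 16) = (h - 4)*(h + 1)*(h + 4)*(h + 4)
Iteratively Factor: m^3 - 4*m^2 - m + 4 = (m - 1)*(m^2 - 3*m - 4) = (m - 1)*(m + 1)*(m - 4)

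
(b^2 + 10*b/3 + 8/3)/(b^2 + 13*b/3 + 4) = (b + 2)/(b + 3)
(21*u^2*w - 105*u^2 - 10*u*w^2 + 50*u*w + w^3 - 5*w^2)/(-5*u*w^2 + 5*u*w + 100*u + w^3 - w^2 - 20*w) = (-21*u^2 + 10*u*w - w^2)/(5*u*w + 20*u - w^2 - 4*w)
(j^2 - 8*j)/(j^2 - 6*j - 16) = j/(j + 2)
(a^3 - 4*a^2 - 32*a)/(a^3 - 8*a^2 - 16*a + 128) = a/(a - 4)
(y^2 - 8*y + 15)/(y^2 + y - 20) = (y^2 - 8*y + 15)/(y^2 + y - 20)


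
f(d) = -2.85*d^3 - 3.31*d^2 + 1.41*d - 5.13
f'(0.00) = 1.41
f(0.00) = -5.13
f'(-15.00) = -1823.04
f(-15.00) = 8847.72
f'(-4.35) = -131.58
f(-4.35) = 160.69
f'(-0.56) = 2.44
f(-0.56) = -6.46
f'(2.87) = -88.01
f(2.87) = -95.72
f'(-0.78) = 1.37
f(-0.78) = -6.89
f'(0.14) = 0.32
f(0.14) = -5.01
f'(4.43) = -195.71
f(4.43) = -311.62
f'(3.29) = -112.92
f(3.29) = -137.81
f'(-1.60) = -9.89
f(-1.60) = -4.19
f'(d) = -8.55*d^2 - 6.62*d + 1.41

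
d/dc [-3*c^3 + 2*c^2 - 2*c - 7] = -9*c^2 + 4*c - 2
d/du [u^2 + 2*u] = 2*u + 2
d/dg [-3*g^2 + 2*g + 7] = 2 - 6*g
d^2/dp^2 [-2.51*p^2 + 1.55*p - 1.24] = -5.02000000000000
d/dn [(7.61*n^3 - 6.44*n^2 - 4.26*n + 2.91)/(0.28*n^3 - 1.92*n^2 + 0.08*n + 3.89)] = (-12.808*n^4 + 3.6032*n^3 + 77.6699*n^2 - 38.9288*n - 16.8042)/(0.0784*n^6 - 1.0752*n^5 + 3.7312*n^4 + 1.8712*n^3 - 14.9312*n^2 + 0.6224*n + 15.1321)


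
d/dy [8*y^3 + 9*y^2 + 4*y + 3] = 24*y^2 + 18*y + 4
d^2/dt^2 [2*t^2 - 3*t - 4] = 4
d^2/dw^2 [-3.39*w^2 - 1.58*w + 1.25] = -6.78000000000000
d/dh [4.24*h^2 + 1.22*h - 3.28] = 8.48*h + 1.22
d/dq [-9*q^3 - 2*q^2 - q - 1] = -27*q^2 - 4*q - 1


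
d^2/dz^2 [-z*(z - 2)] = -2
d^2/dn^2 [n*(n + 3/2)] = 2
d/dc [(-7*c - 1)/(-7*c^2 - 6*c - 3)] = (-49*c^2 - 14*c + 15)/(49*c^4 + 84*c^3 + 78*c^2 + 36*c + 9)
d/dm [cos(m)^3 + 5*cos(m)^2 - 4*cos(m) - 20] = (-3*cos(m)^2 - 10*cos(m) + 4)*sin(m)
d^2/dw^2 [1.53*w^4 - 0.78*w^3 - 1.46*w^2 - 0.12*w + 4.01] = 18.36*w^2 - 4.68*w - 2.92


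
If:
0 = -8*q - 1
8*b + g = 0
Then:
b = -g/8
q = -1/8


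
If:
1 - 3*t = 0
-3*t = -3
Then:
No Solution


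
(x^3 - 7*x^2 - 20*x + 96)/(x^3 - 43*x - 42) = (-x^3 + 7*x^2 + 20*x - 96)/(-x^3 + 43*x + 42)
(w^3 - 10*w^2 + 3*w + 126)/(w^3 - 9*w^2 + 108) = (w - 7)/(w - 6)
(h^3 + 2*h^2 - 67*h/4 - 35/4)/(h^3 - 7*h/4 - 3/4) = (2*h^2 + 3*h - 35)/(2*h^2 - h - 3)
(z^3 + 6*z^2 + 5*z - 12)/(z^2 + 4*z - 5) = (z^2 + 7*z + 12)/(z + 5)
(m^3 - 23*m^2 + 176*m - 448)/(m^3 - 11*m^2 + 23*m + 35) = (m^2 - 16*m + 64)/(m^2 - 4*m - 5)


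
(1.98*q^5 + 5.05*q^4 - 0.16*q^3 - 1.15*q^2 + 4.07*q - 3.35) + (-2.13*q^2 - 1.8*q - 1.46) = 1.98*q^5 + 5.05*q^4 - 0.16*q^3 - 3.28*q^2 + 2.27*q - 4.81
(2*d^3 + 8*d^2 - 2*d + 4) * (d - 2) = 2*d^4 + 4*d^3 - 18*d^2 + 8*d - 8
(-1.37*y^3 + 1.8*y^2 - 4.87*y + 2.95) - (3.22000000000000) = -1.37*y^3 + 1.8*y^2 - 4.87*y - 0.27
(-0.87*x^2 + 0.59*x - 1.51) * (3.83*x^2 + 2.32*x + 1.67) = -3.3321*x^4 + 0.2413*x^3 - 5.8674*x^2 - 2.5179*x - 2.5217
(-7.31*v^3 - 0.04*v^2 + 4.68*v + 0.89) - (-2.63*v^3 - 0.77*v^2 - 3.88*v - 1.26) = -4.68*v^3 + 0.73*v^2 + 8.56*v + 2.15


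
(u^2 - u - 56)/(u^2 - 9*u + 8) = (u + 7)/(u - 1)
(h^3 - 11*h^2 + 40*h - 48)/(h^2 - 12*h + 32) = (h^2 - 7*h + 12)/(h - 8)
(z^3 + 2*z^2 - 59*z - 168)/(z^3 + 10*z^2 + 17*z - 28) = (z^2 - 5*z - 24)/(z^2 + 3*z - 4)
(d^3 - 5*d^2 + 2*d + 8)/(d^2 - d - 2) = d - 4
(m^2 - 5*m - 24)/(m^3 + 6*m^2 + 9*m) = (m - 8)/(m*(m + 3))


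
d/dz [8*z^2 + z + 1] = 16*z + 1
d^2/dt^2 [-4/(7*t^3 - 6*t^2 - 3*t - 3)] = 24*((7*t - 2)*(-7*t^3 + 6*t^2 + 3*t + 3) + 3*(-7*t^2 + 4*t + 1)^2)/(-7*t^3 + 6*t^2 + 3*t + 3)^3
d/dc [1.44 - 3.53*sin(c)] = -3.53*cos(c)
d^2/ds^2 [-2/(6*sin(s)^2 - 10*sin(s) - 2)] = (-36*sin(s)^4 + 45*sin(s)^3 + 17*sin(s)^2 - 85*sin(s) + 56)/(-3*sin(s)^2 + 5*sin(s) + 1)^3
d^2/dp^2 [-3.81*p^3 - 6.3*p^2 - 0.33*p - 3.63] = -22.86*p - 12.6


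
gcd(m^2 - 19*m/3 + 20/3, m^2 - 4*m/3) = m - 4/3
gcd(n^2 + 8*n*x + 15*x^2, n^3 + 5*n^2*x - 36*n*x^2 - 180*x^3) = n + 5*x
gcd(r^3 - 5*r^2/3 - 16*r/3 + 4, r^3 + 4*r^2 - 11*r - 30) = r^2 - r - 6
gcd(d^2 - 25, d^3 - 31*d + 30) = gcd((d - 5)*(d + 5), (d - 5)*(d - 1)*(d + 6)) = d - 5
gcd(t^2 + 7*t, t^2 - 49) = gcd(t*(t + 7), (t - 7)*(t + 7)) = t + 7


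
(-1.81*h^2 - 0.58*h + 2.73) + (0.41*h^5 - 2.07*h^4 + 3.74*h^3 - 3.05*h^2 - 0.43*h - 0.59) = 0.41*h^5 - 2.07*h^4 + 3.74*h^3 - 4.86*h^2 - 1.01*h + 2.14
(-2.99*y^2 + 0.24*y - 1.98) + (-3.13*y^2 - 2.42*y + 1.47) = -6.12*y^2 - 2.18*y - 0.51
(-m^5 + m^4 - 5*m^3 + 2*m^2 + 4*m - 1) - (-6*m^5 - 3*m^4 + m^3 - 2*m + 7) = 5*m^5 + 4*m^4 - 6*m^3 + 2*m^2 + 6*m - 8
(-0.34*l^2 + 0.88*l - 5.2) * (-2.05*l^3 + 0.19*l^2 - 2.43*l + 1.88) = 0.697*l^5 - 1.8686*l^4 + 11.6534*l^3 - 3.7656*l^2 + 14.2904*l - 9.776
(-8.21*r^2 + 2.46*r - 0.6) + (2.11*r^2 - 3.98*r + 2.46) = -6.1*r^2 - 1.52*r + 1.86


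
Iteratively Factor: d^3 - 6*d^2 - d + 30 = (d - 3)*(d^2 - 3*d - 10) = (d - 5)*(d - 3)*(d + 2)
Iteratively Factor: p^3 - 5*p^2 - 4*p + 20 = (p - 2)*(p^2 - 3*p - 10) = (p - 5)*(p - 2)*(p + 2)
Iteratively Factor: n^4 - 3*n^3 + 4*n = (n - 2)*(n^3 - n^2 - 2*n) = n*(n - 2)*(n^2 - n - 2) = n*(n - 2)^2*(n + 1)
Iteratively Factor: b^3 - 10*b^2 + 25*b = (b - 5)*(b^2 - 5*b) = (b - 5)^2*(b)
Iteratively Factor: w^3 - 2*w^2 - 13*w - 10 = (w - 5)*(w^2 + 3*w + 2) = (w - 5)*(w + 1)*(w + 2)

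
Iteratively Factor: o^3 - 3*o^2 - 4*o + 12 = (o - 3)*(o^2 - 4) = (o - 3)*(o - 2)*(o + 2)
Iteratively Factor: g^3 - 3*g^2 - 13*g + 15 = (g - 5)*(g^2 + 2*g - 3) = (g - 5)*(g - 1)*(g + 3)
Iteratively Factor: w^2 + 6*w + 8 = (w + 2)*(w + 4)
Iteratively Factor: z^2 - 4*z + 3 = (z - 3)*(z - 1)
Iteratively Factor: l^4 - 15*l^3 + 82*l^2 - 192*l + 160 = (l - 4)*(l^3 - 11*l^2 + 38*l - 40) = (l - 4)^2*(l^2 - 7*l + 10) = (l - 5)*(l - 4)^2*(l - 2)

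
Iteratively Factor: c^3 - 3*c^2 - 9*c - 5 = (c - 5)*(c^2 + 2*c + 1) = (c - 5)*(c + 1)*(c + 1)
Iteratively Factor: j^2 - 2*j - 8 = (j + 2)*(j - 4)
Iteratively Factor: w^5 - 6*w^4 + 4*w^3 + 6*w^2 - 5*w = (w)*(w^4 - 6*w^3 + 4*w^2 + 6*w - 5) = w*(w - 1)*(w^3 - 5*w^2 - w + 5) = w*(w - 1)^2*(w^2 - 4*w - 5) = w*(w - 5)*(w - 1)^2*(w + 1)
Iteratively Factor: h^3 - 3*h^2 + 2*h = (h)*(h^2 - 3*h + 2) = h*(h - 1)*(h - 2)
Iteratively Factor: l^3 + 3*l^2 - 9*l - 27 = (l + 3)*(l^2 - 9) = (l + 3)^2*(l - 3)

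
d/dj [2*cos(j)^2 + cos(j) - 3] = -(4*cos(j) + 1)*sin(j)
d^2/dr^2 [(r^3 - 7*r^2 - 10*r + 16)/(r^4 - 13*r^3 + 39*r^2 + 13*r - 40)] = 2*(r^3 + 6*r^2 - 9*r + 22)/(r^6 - 12*r^5 + 33*r^4 + 56*r^3 - 165*r^2 - 300*r - 125)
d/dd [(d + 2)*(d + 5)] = 2*d + 7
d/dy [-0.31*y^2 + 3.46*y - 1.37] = 3.46 - 0.62*y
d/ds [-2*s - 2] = -2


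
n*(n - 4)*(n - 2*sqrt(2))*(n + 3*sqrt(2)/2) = n^4 - 4*n^3 - sqrt(2)*n^3/2 - 6*n^2 + 2*sqrt(2)*n^2 + 24*n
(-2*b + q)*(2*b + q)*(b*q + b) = -4*b^3*q - 4*b^3 + b*q^3 + b*q^2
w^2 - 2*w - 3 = (w - 3)*(w + 1)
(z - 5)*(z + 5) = z^2 - 25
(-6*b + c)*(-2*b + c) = 12*b^2 - 8*b*c + c^2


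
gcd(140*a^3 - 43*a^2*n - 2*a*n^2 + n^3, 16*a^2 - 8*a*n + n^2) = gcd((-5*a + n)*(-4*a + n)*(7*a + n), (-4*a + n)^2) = 4*a - n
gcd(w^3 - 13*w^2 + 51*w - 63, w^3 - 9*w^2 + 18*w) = w - 3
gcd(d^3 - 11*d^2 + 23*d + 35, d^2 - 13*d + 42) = d - 7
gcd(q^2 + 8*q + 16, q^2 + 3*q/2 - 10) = q + 4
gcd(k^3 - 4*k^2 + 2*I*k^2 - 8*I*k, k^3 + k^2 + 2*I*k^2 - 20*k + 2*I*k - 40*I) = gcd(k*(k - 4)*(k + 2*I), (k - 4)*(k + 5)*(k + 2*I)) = k^2 + k*(-4 + 2*I) - 8*I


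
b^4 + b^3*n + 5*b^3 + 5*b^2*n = b^2*(b + 5)*(b + n)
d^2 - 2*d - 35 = (d - 7)*(d + 5)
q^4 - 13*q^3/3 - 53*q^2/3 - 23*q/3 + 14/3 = (q - 7)*(q - 1/3)*(q + 1)*(q + 2)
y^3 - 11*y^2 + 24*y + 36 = (y - 6)^2*(y + 1)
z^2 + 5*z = z*(z + 5)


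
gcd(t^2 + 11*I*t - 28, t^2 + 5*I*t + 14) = t + 7*I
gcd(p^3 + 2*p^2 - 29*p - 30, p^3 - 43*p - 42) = p^2 + 7*p + 6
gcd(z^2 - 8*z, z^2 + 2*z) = z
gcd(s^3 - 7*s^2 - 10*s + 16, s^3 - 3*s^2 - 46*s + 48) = s^2 - 9*s + 8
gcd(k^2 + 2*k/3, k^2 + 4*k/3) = k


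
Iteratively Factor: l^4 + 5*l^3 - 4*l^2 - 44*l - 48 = (l - 3)*(l^3 + 8*l^2 + 20*l + 16) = (l - 3)*(l + 2)*(l^2 + 6*l + 8) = (l - 3)*(l + 2)*(l + 4)*(l + 2)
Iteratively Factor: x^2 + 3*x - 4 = (x - 1)*(x + 4)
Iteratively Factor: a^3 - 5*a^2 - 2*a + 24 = (a + 2)*(a^2 - 7*a + 12) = (a - 3)*(a + 2)*(a - 4)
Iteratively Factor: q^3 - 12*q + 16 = (q - 2)*(q^2 + 2*q - 8) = (q - 2)^2*(q + 4)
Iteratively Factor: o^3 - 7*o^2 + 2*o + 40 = (o - 4)*(o^2 - 3*o - 10) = (o - 4)*(o + 2)*(o - 5)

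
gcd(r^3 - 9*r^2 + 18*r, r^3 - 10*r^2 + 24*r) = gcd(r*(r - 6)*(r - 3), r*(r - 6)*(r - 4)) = r^2 - 6*r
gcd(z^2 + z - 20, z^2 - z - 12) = z - 4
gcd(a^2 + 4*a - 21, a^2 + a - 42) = a + 7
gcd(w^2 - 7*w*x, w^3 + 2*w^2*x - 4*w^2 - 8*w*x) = w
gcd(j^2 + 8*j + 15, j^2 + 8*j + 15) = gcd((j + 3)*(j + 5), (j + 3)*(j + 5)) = j^2 + 8*j + 15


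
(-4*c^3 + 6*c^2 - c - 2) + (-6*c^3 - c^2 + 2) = -10*c^3 + 5*c^2 - c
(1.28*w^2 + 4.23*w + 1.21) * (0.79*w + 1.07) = 1.0112*w^3 + 4.7113*w^2 + 5.482*w + 1.2947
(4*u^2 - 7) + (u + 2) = 4*u^2 + u - 5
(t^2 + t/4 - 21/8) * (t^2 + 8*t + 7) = t^4 + 33*t^3/4 + 51*t^2/8 - 77*t/4 - 147/8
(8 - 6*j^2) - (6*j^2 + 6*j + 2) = -12*j^2 - 6*j + 6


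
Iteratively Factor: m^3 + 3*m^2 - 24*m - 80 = (m - 5)*(m^2 + 8*m + 16) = (m - 5)*(m + 4)*(m + 4)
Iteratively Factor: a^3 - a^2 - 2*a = (a)*(a^2 - a - 2) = a*(a - 2)*(a + 1)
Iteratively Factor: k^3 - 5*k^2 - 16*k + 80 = (k - 5)*(k^2 - 16) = (k - 5)*(k + 4)*(k - 4)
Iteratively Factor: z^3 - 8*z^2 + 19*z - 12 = (z - 3)*(z^2 - 5*z + 4) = (z - 4)*(z - 3)*(z - 1)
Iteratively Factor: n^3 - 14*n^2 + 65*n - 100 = (n - 5)*(n^2 - 9*n + 20) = (n - 5)*(n - 4)*(n - 5)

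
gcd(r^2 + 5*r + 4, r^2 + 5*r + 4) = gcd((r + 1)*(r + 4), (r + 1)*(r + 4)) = r^2 + 5*r + 4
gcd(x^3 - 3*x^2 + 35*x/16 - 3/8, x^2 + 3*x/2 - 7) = x - 2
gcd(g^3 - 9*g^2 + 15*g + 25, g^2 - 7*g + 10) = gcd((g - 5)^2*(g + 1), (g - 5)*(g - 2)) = g - 5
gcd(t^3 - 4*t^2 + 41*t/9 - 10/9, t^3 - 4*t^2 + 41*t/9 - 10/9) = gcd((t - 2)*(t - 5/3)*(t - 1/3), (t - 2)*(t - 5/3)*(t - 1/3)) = t^3 - 4*t^2 + 41*t/9 - 10/9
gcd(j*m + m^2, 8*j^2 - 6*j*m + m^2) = 1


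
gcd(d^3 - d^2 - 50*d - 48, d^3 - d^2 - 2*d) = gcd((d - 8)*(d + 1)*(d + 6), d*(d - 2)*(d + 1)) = d + 1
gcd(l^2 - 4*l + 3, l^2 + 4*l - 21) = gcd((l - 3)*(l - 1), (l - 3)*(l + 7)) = l - 3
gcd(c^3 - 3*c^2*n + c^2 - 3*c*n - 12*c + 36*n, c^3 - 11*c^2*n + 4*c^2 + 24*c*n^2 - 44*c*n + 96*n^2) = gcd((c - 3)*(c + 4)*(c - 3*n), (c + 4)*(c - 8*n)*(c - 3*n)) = c^2 - 3*c*n + 4*c - 12*n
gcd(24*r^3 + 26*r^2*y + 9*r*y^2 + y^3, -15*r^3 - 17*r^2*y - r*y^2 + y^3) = 3*r + y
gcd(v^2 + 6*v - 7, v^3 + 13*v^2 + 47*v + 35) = v + 7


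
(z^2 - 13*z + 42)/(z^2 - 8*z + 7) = (z - 6)/(z - 1)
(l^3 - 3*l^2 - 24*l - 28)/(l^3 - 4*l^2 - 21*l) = (l^2 + 4*l + 4)/(l*(l + 3))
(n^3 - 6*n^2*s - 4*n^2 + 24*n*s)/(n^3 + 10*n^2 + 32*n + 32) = n*(n^2 - 6*n*s - 4*n + 24*s)/(n^3 + 10*n^2 + 32*n + 32)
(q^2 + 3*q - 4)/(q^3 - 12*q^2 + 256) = (q - 1)/(q^2 - 16*q + 64)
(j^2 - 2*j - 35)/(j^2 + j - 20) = (j - 7)/(j - 4)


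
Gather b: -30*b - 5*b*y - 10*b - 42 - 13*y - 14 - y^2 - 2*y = b*(-5*y - 40) - y^2 - 15*y - 56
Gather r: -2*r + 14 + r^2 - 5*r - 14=r^2 - 7*r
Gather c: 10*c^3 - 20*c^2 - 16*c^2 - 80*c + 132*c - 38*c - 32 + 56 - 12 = 10*c^3 - 36*c^2 + 14*c + 12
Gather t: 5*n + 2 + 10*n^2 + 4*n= 10*n^2 + 9*n + 2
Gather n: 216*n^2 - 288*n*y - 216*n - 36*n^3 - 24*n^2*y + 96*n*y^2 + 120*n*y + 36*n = -36*n^3 + n^2*(216 - 24*y) + n*(96*y^2 - 168*y - 180)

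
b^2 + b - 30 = (b - 5)*(b + 6)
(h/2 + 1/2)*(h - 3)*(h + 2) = h^3/2 - 7*h/2 - 3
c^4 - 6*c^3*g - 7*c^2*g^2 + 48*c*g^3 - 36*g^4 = (c - 6*g)*(c - 2*g)*(c - g)*(c + 3*g)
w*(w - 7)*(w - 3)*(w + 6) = w^4 - 4*w^3 - 39*w^2 + 126*w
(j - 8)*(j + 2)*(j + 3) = j^3 - 3*j^2 - 34*j - 48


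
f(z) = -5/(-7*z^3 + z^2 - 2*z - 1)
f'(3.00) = -0.03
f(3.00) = 0.03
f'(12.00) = 0.00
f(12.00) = 0.00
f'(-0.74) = -5.02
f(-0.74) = -1.29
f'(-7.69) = -0.00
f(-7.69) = -0.00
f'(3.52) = -0.01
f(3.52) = 0.02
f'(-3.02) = -0.02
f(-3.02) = -0.02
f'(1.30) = -0.58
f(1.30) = 0.29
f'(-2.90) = -0.03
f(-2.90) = -0.03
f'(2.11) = -0.10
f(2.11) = 0.08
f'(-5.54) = -0.00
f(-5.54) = -0.00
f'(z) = -5*(21*z^2 - 2*z + 2)/(-7*z^3 + z^2 - 2*z - 1)^2 = 5*(-21*z^2 + 2*z - 2)/(7*z^3 - z^2 + 2*z + 1)^2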